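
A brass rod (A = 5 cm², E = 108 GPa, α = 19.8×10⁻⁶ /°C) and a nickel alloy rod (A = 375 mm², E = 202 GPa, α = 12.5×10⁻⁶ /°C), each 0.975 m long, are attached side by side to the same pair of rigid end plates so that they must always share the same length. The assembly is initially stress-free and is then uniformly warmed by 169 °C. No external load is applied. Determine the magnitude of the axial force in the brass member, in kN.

Equilibrium of a rigid end plate with no external load gives equal and opposite internal forces ±P in the two members. Since α_{brass} > α_{nickel alloy}, heating drives the brass into compression and the nickel alloy into tension.
Setting the final lengths equal and cancelling L: (α₁ − α₂)ΔT = P/(A₁E₁) + P/(A₂E₂).
|α₁ − α₂|·ΔT = 7.3×10⁻⁶ × 169 = 0.001234.
1/(A₁E₁) + 1/(A₂E₂) = 1/(500×108×10³) + 1/(375×202×10³) = 3.172×10⁻⁸ N⁻¹.
So P = 0.001234 / 3.172×10⁻⁸ = 38.89 kN.

P ≈ 38.9 kN (compressive in the brass)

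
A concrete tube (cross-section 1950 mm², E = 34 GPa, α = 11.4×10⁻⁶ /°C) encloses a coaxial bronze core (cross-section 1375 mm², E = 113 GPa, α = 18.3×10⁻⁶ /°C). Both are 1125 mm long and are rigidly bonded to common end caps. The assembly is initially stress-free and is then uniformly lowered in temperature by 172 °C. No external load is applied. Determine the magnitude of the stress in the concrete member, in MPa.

σ ≈ 28.3 MPa (compressive)

The bronze has the larger α, so on cooling it would change length more than the concrete if both were free. The rigid plates force a common final length, so the bronze is put into tension and the concrete into compression, with equal and opposite forces P (no external load).
Setting the final lengths equal and cancelling L: (α₁ − α₂)ΔT = P/(A₁E₁) + P/(A₂E₂).
|α₁ − α₂|·ΔT = 6.9×10⁻⁶ × 172 = 0.001187.
1/(A₁E₁) + 1/(A₂E₂) = 1/(1950×34×10³) + 1/(1375×113×10³) = 2.152×10⁻⁸ N⁻¹.
P = 0.001187 / 2.152×10⁻⁸ = 55150 N = 55.15 kN.
σ_{concrete} = P/A₁ = 55150/1950 = 28.28 MPa, compressive.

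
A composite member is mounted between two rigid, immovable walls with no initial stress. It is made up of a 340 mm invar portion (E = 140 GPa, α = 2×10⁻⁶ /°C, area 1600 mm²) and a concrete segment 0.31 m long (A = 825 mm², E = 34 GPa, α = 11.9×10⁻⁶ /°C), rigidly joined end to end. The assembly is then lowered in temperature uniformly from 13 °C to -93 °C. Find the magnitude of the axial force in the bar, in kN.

P ≈ 36.8 kN (tensile)

Free thermal contraction of the whole bar: Σ αᵢΔT Lᵢ = 2×10⁻⁶×106×340 + 11.9×10⁻⁶×106×310 = 0.4631 mm.
The rigid supports impose zero overall length change; the single axial force P common to all segments must satisfy P Σ Lᵢ/(AᵢEᵢ) = δ_free.
Σ Lᵢ/(AᵢEᵢ) = 340/(1600×140×10³) + 310/(825×34×10³) = 1.257×10⁻⁵ mm/N.
P = 0.4631 / 1.257×10⁻⁵ = 36840 N = 36.84 kN, tensile.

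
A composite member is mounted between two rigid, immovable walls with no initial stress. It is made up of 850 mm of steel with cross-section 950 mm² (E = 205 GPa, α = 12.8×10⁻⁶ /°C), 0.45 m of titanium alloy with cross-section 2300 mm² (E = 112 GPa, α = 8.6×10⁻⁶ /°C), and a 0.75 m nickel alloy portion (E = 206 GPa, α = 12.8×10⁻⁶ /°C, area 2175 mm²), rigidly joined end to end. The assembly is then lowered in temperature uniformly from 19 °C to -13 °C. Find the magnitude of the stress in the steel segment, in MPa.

With the walls removed the bar would change length by δ_free = Σ αᵢΔT Lᵢ = 12.8×10⁻⁶×32×850 + 8.6×10⁻⁶×32×450 + 12.8×10⁻⁶×32×750 = 0.7792 mm.
The rigid supports impose zero overall length change; the single axial force P common to all segments must satisfy P Σ Lᵢ/(AᵢEᵢ) = δ_free.
Σ Lᵢ/(AᵢEᵢ) = 850/(950×205×10³) + 450/(2300×112×10³) + 750/(2175×206×10³) = 7.785×10⁻⁶ mm/N.
P = 0.7792 / 7.785×10⁻⁶ = 100100 N = 100.1 kN, tensile.
σ_{steel} = P / A = 100100 / 950 = 105.4 MPa.

σ ≈ 105 MPa (tensile)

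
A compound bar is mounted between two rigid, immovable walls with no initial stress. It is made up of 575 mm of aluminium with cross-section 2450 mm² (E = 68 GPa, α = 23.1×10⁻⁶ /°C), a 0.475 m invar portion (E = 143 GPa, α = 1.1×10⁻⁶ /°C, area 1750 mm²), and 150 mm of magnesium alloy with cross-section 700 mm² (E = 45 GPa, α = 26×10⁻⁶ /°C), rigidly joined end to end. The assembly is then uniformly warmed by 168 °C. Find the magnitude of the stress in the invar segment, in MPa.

σ ≈ 168 MPa (compressive)

With the walls removed the bar would change length by δ_free = Σ αᵢΔT Lᵢ = 23.1×10⁻⁶×168×575 + 1.1×10⁻⁶×168×475 + 26×10⁻⁶×168×150 = 2.974 mm.
Since the ends are fixed, an axial force P builds up, equal in every segment, with P · Σ Lᵢ/(AᵢEᵢ) = δ_free.
Σ Lᵢ/(AᵢEᵢ) = 575/(2450×68×10³) + 475/(1750×143×10³) + 150/(700×45×10³) = 1.011×10⁻⁵ mm/N.
So P = 2.974 / 1.011×10⁻⁵ = 294.2 kN, compressive.
σ_{invar} = P / A = 294200 / 1750 = 168.1 MPa.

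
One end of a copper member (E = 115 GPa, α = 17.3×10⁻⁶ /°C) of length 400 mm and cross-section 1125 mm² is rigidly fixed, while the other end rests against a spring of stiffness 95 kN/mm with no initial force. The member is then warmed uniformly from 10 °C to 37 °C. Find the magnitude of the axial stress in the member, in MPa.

The unrestrained thermal change is αΔT L = 17.3×10⁻⁶ × 27 × 400 = 0.1868 mm.
With a force P in the spring, the elastic change of the member is PL/(AE) and that of the spring is P/k; compatibility requires their sum to equal δ_free.
So P = δ_free / [L/(AE) + 1/k] = 0.1868 / [ 400/(1125×115×10³) + 1/(95×10³) ].
P = 0.1868 / 1.362×10⁻⁵ = 13720 N.
σ = P/A = 13720/1125 = 12.2 MPa.

σ ≈ 12.2 MPa (compressive)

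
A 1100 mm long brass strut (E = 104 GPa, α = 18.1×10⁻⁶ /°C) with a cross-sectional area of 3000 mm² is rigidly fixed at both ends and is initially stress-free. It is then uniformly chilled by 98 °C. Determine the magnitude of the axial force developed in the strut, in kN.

With zero net strain, σ = E·αΔT = 104 GPa × 18.1×10⁻⁶ × 98 = 184.5 MPa.
P = AEαΔT = 3000 × 104×10³ × 18.1×10⁻⁶ × 98 = 553.4 kN (tensile).

P ≈ 553 kN (tensile)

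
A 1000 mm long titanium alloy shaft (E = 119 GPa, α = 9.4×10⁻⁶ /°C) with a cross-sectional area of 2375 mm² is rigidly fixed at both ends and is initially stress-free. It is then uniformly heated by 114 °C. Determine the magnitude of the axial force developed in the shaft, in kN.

P ≈ 303 kN (compressive)

With zero net strain, σ = E·αΔT = 119 GPa × 9.4×10⁻⁶ × 114 = 127.5 MPa.
P = AEαΔT = 2375 × 119×10³ × 9.4×10⁻⁶ × 114 = 302.9 kN (compressive).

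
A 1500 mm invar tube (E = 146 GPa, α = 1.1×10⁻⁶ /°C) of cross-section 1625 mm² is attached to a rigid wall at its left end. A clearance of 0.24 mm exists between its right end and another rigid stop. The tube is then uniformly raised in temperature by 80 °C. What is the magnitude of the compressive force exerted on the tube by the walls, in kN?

If the wall were absent the tube would grow by αΔT L = 1.1×10⁻⁶ × 80 × 1500 = 0.132 mm.
Since δ_free = 0.132 mm is less than the 0.24 mm gap, the tube never touches the wall. No axial force develops.

P ≈ 0 kN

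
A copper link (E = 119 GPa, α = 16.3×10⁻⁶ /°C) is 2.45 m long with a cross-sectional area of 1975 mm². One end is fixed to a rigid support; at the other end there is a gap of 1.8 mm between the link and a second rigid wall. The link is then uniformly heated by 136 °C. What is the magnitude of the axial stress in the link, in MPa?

Free thermal elongation = αΔT L = 16.3×10⁻⁶ × 136 × 2450 = 5.431 mm.
This exceeds the 1.8 mm gap, so the wall pushes back. The portion of expansion that must be recovered elastically is δ_free − gap = 5.431 − 1.8 = 3.631 mm.
That suppressed elongation corresponds to σ = E·Δ/L = 119×10³ × 3.631/2450 = 176.4 MPa.

σ ≈ 176 MPa (compressive)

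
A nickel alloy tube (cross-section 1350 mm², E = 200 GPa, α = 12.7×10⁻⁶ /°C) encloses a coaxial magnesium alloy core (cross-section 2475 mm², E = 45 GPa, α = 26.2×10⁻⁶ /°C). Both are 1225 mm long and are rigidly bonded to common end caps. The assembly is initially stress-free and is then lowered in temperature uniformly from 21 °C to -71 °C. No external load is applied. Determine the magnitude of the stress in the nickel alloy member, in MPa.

The magnesium alloy has the larger α, so on cooling it would change length more than the nickel alloy if both were free. The rigid plates force a common final length, so the magnesium alloy is put into tension and the nickel alloy into compression, with equal and opposite forces P (no external load).
Setting the final lengths equal and cancelling L: (α₁ − α₂)ΔT = P/(A₁E₁) + P/(A₂E₂).
|α₁ − α₂|·ΔT = 13.5×10⁻⁶ × 92 = 0.001242.
1/(A₁E₁) + 1/(A₂E₂) = 1/(1350×200×10³) + 1/(2475×45×10³) = 1.268×10⁻⁸ N⁻¹.
P = 0.001242 / 1.268×10⁻⁸ = 97930 N = 97.93 kN.
σ_{nickel alloy} = P/A₁ = 97930/1350 = 72.54 MPa, compressive.

σ ≈ 72.5 MPa (compressive)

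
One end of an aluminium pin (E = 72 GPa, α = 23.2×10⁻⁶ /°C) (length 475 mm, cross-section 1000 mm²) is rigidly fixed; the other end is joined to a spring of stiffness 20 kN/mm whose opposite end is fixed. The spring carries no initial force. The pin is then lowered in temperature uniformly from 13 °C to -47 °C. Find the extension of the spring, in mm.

The unrestrained thermal change is αΔT L = 23.2×10⁻⁶ × 60 × 475 = 0.6612 mm.
With a force P in the spring, the elastic change of the pin is PL/(AE) and that of the spring is P/k; compatibility requires their sum to equal δ_free.
P [ L/(AE) + 1/k ] = δ_free → P [ 475/(1000×72×10³) + 1/(20×10³) ] = 0.6612.
P = 0.6612 / 5.66×10⁻⁵ = 11680 N.
Spring extension = P/k = 11680/(20×10³) = 0.5841 mm.

δ ≈ 0.584 mm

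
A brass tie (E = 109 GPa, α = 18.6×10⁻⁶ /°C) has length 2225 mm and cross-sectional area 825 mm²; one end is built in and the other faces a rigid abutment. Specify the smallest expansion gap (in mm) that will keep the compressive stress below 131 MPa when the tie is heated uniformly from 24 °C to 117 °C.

g ≈ 1.17 mm

With no wall the tie would lengthen by αΔT L = 18.6×10⁻⁶ × 93 × 2225 = 3.849 mm.
At the allowable stress the elastic shortening the wall may impose is σL/E = 131 × 2225 / (109×10³) = 2.674 mm.
So the gap has to take up the difference, g_min = δ_free − σL/E = 3.849 − 2.674 = 1.175 mm.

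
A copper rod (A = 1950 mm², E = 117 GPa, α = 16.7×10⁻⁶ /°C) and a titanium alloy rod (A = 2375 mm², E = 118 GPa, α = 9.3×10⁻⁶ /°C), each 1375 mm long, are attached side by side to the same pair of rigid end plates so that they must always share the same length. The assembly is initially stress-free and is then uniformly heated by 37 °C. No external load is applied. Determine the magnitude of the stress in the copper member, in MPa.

σ ≈ 17.7 MPa (compressive)

Equilibrium of a rigid end plate with no external load gives equal and opposite internal forces ±P in the two members. Since α_{copper} > α_{titanium alloy}, heating drives the copper into compression and the titanium alloy into tension.
Setting the final lengths equal and cancelling L: (α₁ − α₂)ΔT = P/(A₁E₁) + P/(A₂E₂).
|α₁ − α₂|·ΔT = 7.4×10⁻⁶ × 37 = 0.0002738.
1/(A₁E₁) + 1/(A₂E₂) = 1/(1950×117×10³) + 1/(2375×118×10³) = 7.951×10⁻⁹ N⁻¹.
P = 0.0002738 / 7.951×10⁻⁹ = 34430 N = 34.43 kN.
σ_{copper} = P/A₁ = 34430/1950 = 17.66 MPa, compressive.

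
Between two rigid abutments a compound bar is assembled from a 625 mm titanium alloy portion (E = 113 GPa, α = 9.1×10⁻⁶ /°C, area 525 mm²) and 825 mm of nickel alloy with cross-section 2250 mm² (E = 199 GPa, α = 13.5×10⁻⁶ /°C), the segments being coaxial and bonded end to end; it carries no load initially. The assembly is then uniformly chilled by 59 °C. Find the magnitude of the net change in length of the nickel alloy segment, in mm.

If the supports were absent, the total length change would be Σ αᵢΔT Lᵢ = 9.1×10⁻⁶×59×625 + 13.5×10⁻⁶×59×825 = 0.9927 mm.
The rigid supports impose zero overall length change; the single axial force P common to all segments must satisfy P Σ Lᵢ/(AᵢEᵢ) = δ_free.
Σ Lᵢ/(AᵢEᵢ) = 625/(525×113×10³) + 825/(2250×199×10³) = 1.238×10⁻⁵ mm/N.
Hence P = δ_free / Σ(L/AE) = 0.9927/1.238×10⁻⁵ = 80.2 kN (tensile).
For the nickel alloy segment, free thermal change = 13.5×10⁻⁶×59×825 = 0.6571 mm and elastic change from P = 80200×825/(2250×199×10³) = 0.1478 mm; these oppose, so the net change is 0.509 mm (segment shortens).

|ΔL| ≈ 0.509 mm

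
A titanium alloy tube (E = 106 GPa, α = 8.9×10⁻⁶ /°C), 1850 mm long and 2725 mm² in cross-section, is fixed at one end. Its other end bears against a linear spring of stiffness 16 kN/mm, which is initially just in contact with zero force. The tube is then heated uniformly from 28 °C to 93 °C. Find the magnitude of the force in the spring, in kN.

P ≈ 15.5 kN

Free thermal expansion: δ_free = αΔT L = 8.9×10⁻⁶ × 65 × 1850 = 1.07 mm.
With a force P in the spring, the elastic change of the tube is PL/(AE) and that of the spring is P/k; compatibility requires their sum to equal δ_free.
So P = δ_free / [L/(AE) + 1/k] = 1.07 / [ 1850/(2725×106×10³) + 1/(16×10³) ].
P = 1.07 / 6.89×10⁻⁵ = 15530 N.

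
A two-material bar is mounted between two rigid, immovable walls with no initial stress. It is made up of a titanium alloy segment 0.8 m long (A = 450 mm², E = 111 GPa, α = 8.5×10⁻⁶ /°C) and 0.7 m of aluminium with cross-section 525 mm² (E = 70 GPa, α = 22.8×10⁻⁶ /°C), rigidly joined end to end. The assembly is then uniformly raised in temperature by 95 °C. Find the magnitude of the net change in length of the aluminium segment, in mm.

With the walls removed the bar would change length by δ_free = Σ αᵢΔT Lᵢ = 8.5×10⁻⁶×95×800 + 22.8×10⁻⁶×95×700 = 2.162 mm.
The walls prevent any net length change, so an axial force P (same in every segment) develops. Compatibility: P · Σ Lᵢ/(AᵢEᵢ) = δ_free.
The series flexibility is Σ Lᵢ/(AᵢEᵢ) = 800/(450×111×10³) + 700/(525×70×10³) = 3.506×10⁻⁵ mm/N.
Hence P = δ_free / Σ(L/AE) = 2.162/3.506×10⁻⁵ = 61.67 kN (compressive).
For the aluminium segment, free thermal change = 22.8×10⁻⁶×95×700 = 1.516 mm and elastic change from P = 61670×700/(525×70×10³) = 1.175 mm; these oppose, so the net change is 0.342 mm (segment lengthens).

|ΔL| ≈ 0.342 mm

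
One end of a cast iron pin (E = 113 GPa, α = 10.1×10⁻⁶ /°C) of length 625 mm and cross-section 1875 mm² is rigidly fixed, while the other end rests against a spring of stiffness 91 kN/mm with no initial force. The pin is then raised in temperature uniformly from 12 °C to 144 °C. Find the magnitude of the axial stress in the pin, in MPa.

σ ≈ 31.9 MPa (compressive)

If the spring were absent the pin would lengthen by αΔT L = 10.1×10⁻⁶ × 132 × 625 = 0.8332 mm.
With a force P in the spring, the elastic change of the pin is PL/(AE) and that of the spring is P/k; compatibility requires their sum to equal δ_free.
So P = δ_free / [L/(AE) + 1/k] = 0.8332 / [ 625/(1875×113×10³) + 1/(91×10³) ].
P = 0.8332 / 1.394×10⁻⁵ = 59780 N.
σ = P/A = 59780/1875 = 31.88 MPa.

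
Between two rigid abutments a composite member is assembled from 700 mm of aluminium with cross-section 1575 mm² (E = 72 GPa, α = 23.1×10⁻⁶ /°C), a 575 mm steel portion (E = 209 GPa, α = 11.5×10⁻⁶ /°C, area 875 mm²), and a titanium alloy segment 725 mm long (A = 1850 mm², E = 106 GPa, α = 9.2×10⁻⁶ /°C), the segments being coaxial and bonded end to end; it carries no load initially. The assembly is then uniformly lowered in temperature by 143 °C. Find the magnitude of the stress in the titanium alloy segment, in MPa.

σ ≈ 175 MPa (tensile)

With the walls removed the bar would change length by δ_free = Σ αᵢΔT Lᵢ = 23.1×10⁻⁶×143×700 + 11.5×10⁻⁶×143×575 + 9.2×10⁻⁶×143×725 = 4.212 mm.
The walls prevent any net length change, so an axial force P (same in every segment) develops. Compatibility: P · Σ Lᵢ/(AᵢEᵢ) = δ_free.
The series flexibility is Σ Lᵢ/(AᵢEᵢ) = 700/(1575×72×10³) + 575/(875×209×10³) + 725/(1850×106×10³) = 1.301×10⁻⁵ mm/N.
So P = 4.212 / 1.301×10⁻⁵ = 323.6 kN, tensile.
σ_{titanium alloy} = P / A = 323600 / 1850 = 174.9 MPa.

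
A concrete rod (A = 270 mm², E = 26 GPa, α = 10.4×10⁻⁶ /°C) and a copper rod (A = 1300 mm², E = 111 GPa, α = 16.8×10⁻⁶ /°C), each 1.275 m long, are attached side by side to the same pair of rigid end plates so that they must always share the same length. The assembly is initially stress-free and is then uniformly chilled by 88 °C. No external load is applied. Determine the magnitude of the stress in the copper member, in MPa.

σ ≈ 2.9 MPa (tensile)

Both members must finish at the same length. With the larger α, the copper tends to over-contract; the plates restrain it, putting the copper in tension and the concrete in compression. With no external load the two internal forces are equal and opposite, magnitude P.
Compatibility of the two members (thermal + elastic change equal): (α₁ − α₂)ΔT = P·[1/(A₁E₁) + 1/(A₂E₂)].
|α₁ − α₂|·ΔT = 6.4×10⁻⁶ × 88 = 0.0005632.
1/(A₁E₁) + 1/(A₂E₂) = 1/(270×26×10³) + 1/(1300×111×10³) = 1.494×10⁻⁷ N⁻¹.
P = 0.0005632 / 1.494×10⁻⁷ = 3770 N = 3.77 kN.
σ_{copper} = P/A₂ = 3770/1300 = 2.9 MPa, tensile.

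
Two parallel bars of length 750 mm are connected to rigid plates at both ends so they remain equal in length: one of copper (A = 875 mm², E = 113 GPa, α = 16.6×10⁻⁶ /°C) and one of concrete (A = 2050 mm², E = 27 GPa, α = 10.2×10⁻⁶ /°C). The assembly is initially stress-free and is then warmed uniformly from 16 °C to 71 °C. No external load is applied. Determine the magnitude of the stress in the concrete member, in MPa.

σ ≈ 6.09 MPa (tensile)

Equilibrium of a rigid end plate with no external load gives equal and opposite internal forces ±P in the two members. Since α_{copper} > α_{concrete}, heating drives the copper into compression and the concrete into tension.
Setting the final lengths equal and cancelling L: (α₁ − α₂)ΔT = P/(A₁E₁) + P/(A₂E₂).
|α₁ − α₂|·ΔT = 6.4×10⁻⁶ × 55 = 0.000352.
1/(A₁E₁) + 1/(A₂E₂) = 1/(875×113×10³) + 1/(2050×27×10³) = 2.818×10⁻⁸ N⁻¹.
So P = 0.000352 / 2.818×10⁻⁸ = 12.49 kN.
σ_{concrete} = P/A₂ = 12490/2050 = 6.093 MPa, tensile.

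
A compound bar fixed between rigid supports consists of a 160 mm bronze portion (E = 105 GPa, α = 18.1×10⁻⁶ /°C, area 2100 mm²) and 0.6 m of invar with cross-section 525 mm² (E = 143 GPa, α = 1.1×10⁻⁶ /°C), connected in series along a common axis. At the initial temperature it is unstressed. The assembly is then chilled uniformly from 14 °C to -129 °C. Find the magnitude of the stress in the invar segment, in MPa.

Free thermal contraction of the whole bar: Σ αᵢΔT Lᵢ = 18.1×10⁻⁶×143×160 + 1.1×10⁻⁶×143×600 = 0.5085 mm.
The walls prevent any net length change, so an axial force P (same in every segment) develops. Compatibility: P · Σ Lᵢ/(AᵢEᵢ) = δ_free.
The series flexibility is Σ Lᵢ/(AᵢEᵢ) = 160/(2100×105×10³) + 600/(525×143×10³) = 8.718×10⁻⁶ mm/N.
So P = 0.5085 / 8.718×10⁻⁶ = 58.33 kN, tensile.
σ_{invar} = P / A = 58330 / 525 = 111.1 MPa.

σ ≈ 111 MPa (tensile)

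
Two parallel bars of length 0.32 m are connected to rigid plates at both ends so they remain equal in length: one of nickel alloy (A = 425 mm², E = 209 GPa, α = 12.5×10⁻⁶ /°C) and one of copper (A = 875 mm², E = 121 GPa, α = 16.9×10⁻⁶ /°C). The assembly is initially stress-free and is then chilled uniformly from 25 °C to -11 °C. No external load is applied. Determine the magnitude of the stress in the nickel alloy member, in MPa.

σ ≈ 18 MPa (compressive)

Both members must finish at the same length. With the larger α, the copper tends to over-contract; the plates restrain it, putting the copper in tension and the nickel alloy in compression. With no external load the two internal forces are equal and opposite, magnitude P.
Compatibility of the two members (thermal + elastic change equal): (α₁ − α₂)ΔT = P·[1/(A₁E₁) + 1/(A₂E₂)].
|α₁ − α₂|·ΔT = 4.4×10⁻⁶ × 36 = 0.0001584.
1/(A₁E₁) + 1/(A₂E₂) = 1/(425×209×10³) + 1/(875×121×10³) = 2.07×10⁻⁸ N⁻¹.
So P = 0.0001584 / 2.07×10⁻⁸ = 7.651 kN.
σ_{nickel alloy} = P/A₁ = 7651/425 = 18 MPa, compressive.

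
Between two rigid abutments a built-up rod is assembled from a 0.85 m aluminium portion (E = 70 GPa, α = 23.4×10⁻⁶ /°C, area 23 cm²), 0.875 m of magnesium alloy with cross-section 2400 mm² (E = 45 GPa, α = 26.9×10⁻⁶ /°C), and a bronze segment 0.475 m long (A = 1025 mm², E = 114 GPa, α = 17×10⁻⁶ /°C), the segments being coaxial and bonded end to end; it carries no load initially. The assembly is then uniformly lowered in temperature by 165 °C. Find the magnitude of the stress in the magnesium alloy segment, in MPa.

With the walls removed the bar would change length by δ_free = Σ αᵢΔT Lᵢ = 23.4×10⁻⁶×165×850 + 26.9×10⁻⁶×165×875 + 17×10⁻⁶×165×475 = 8.498 mm.
The walls prevent any net length change, so an axial force P (same in every segment) develops. Compatibility: P · Σ Lᵢ/(AᵢEᵢ) = δ_free.
The series flexibility is Σ Lᵢ/(AᵢEᵢ) = 850/(2300×70×10³) + 875/(2400×45×10³) + 475/(1025×114×10³) = 1.745×10⁻⁵ mm/N.
P = 8.498 / 1.745×10⁻⁵ = 487100 N = 487.1 kN, tensile.
σ_{magnesium alloy} = P / A = 487100 / 2400 = 203 MPa.

σ ≈ 203 MPa (tensile)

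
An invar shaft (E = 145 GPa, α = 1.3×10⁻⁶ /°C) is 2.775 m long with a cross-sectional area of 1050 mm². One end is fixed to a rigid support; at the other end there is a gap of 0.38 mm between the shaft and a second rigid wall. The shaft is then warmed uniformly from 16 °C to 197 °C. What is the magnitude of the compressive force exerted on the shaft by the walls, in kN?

P ≈ 15 kN

Free thermal elongation = αΔT L = 1.3×10⁻⁶ × 181 × 2775 = 0.653 mm.
This exceeds the 0.38 mm gap, so the wall pushes back. The portion of expansion that must be recovered elastically is δ_free − gap = 0.653 − 0.38 = 0.273 mm.
That suppressed elongation corresponds to σ = E·Δ/L = 145×10³ × 0.273/2775 = 14.26 MPa.
P = σA = 14.26 × 1050 = 14.98 kN.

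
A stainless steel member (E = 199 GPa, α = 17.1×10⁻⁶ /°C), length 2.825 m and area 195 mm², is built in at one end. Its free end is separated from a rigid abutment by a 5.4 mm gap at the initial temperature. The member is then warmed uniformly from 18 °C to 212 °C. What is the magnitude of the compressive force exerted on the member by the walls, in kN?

Unrestrained expansion: δ_free = αΔT L = 17.1×10⁻⁶ × 194 × 2825 = 9.372 mm.
The gap closes (δ_free > 5.4 mm) and the wall then resists a further 9.372 − 5.4 = 3.972 mm of expansion.
So σ = E(δ_free − g)/L = 199×10³ × 3.972/2825 = 279.8 MPa.
P = σA = 279.8 × 195 = 54.56 kN.

P ≈ 54.6 kN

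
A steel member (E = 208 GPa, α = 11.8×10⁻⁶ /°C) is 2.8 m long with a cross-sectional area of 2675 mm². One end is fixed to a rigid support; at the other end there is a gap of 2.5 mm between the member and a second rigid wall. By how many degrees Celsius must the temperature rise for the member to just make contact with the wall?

ΔT ≈ 75.7 °C

The gap closes when αΔT L = 2.5 mm, since the member is still unstressed at that instant.
ΔT = 2.5 / (11.8×10⁻⁶ × 2800) = 75.67 °C.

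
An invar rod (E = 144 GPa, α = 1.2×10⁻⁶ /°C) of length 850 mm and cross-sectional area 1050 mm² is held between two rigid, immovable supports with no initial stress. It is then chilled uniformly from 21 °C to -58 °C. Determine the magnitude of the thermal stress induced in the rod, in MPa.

The supports are rigid, so the total axial strain is zero. The restrained thermal strain is ε = αΔT = 1.2×10⁻⁶ × 79 = 94.8×10⁻⁶.
Hence σ = E·αΔT = 144×10³ × 94.8×10⁻⁶ = 13.65 MPa, tensile.

σ ≈ 13.7 MPa (tensile)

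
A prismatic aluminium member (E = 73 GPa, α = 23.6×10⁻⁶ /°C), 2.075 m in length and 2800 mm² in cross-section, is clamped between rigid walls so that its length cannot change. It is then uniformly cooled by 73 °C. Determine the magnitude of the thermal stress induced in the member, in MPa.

The supports are rigid, so the total axial strain is zero. The restrained thermal strain is ε = αΔT = 23.6×10⁻⁶ × 73 = 1722.8×10⁻⁶.
Hence σ = E·αΔT = 73×10³ × 1722.8×10⁻⁶ = 125.8 MPa, tensile.

σ ≈ 126 MPa (tensile)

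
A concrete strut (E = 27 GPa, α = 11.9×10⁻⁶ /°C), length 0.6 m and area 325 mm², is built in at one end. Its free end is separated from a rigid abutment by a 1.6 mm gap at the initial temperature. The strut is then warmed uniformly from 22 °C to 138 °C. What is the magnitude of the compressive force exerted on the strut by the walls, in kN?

P ≈ 0 kN

Unrestrained expansion: δ_free = αΔT L = 11.9×10⁻⁶ × 116 × 600 = 0.8282 mm.
Since δ_free = 0.828 mm is less than the 1.6 mm gap, the strut never touches the wall. No axial force develops.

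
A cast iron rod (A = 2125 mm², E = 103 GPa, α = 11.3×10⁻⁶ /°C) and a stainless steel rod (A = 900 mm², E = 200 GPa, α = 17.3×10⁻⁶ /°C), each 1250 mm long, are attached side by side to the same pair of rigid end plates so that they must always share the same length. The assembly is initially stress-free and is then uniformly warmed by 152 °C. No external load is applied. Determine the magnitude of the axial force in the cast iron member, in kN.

The stainless steel has the larger α, so on heating it would change length more than the cast iron if both were free. The rigid plates force a common final length, so the stainless steel is put into compression and the cast iron into tension, with equal and opposite forces P (no external load).
Equating the net (thermal + elastic) strains gives |α₁ − α₂|·ΔT = P·[1/(A₁E₁) + 1/(A₂E₂)].
|α₁ − α₂|·ΔT = 6×10⁻⁶ × 152 = 0.000912.
1/(A₁E₁) + 1/(A₂E₂) = 1/(2125×103×10³) + 1/(900×200×10³) = 1.012×10⁻⁸ N⁻¹.
P = 0.000912 / 1.012×10⁻⁸ = 90080 N = 90.08 kN.

P ≈ 90.1 kN (tensile in the cast iron)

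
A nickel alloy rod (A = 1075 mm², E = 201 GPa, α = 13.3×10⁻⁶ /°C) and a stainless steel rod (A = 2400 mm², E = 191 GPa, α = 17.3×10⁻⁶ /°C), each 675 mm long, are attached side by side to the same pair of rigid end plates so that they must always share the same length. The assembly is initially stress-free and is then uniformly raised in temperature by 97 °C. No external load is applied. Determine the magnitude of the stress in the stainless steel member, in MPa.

σ ≈ 23.7 MPa (compressive)

Equilibrium of a rigid end plate with no external load gives equal and opposite internal forces ±P in the two members. Since α_{stainless steel} > α_{nickel alloy}, heating drives the stainless steel into compression and the nickel alloy into tension.
Compatibility of the two members (thermal + elastic change equal): (α₁ − α₂)ΔT = P·[1/(A₁E₁) + 1/(A₂E₂)].
|α₁ − α₂|·ΔT = 4×10⁻⁶ × 97 = 0.000388.
1/(A₁E₁) + 1/(A₂E₂) = 1/(1075×201×10³) + 1/(2400×191×10³) = 6.81×10⁻⁹ N⁻¹.
So P = 0.000388 / 6.81×10⁻⁹ = 56.98 kN.
σ_{stainless steel} = P/A₂ = 56980/2400 = 23.74 MPa, compressive.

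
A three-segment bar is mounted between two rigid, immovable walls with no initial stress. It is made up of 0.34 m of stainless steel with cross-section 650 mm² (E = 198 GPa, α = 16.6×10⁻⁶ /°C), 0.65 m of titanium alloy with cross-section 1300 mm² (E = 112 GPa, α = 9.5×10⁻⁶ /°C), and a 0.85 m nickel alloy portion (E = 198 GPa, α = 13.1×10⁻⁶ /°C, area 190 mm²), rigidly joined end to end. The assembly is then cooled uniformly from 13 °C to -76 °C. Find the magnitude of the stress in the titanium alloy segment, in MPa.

σ ≈ 52.9 MPa (tensile)

With the walls removed the bar would change length by δ_free = Σ αᵢΔT Lᵢ = 16.6×10⁻⁶×89×340 + 9.5×10⁻⁶×89×650 + 13.1×10⁻⁶×89×850 = 2.043 mm.
Since the ends are fixed, an axial force P builds up, equal in every segment, with P · Σ Lᵢ/(AᵢEᵢ) = δ_free.
The series flexibility is Σ Lᵢ/(AᵢEᵢ) = 340/(650×198×10³) + 650/(1300×112×10³) + 850/(190×198×10³) = 2.97×10⁻⁵ mm/N.
P = 2.043 / 2.97×10⁻⁵ = 68780 N = 68.78 kN, tensile.
σ_{titanium alloy} = P / A = 68780 / 1300 = 52.91 MPa.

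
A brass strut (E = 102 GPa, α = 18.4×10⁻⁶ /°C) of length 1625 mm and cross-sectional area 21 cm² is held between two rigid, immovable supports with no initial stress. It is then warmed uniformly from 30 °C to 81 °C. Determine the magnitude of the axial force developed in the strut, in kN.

P ≈ 201 kN (compressive)

Full restraint means ε = 0, so the stress is σ = EαΔT = 102×10³ × 18.4×10⁻⁶ × 51 = 95.72 MPa.
Axial force P = σA = 95.72 × 2100 = 201000 N = 201 kN, compressive.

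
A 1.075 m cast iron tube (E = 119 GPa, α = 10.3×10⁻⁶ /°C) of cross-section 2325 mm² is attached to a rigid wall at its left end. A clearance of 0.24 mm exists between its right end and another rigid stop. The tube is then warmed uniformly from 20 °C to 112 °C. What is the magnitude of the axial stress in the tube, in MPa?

Free thermal elongation = αΔT L = 10.3×10⁻⁶ × 92 × 1075 = 1.019 mm.
This exceeds the 0.24 mm gap, so the wall pushes back. The portion of expansion that must be recovered elastically is δ_free − gap = 1.019 − 0.24 = 0.7787 mm.
So σ = E(δ_free − g)/L = 119×10³ × 0.7787/1075 = 86.2 MPa.

σ ≈ 86.2 MPa (compressive)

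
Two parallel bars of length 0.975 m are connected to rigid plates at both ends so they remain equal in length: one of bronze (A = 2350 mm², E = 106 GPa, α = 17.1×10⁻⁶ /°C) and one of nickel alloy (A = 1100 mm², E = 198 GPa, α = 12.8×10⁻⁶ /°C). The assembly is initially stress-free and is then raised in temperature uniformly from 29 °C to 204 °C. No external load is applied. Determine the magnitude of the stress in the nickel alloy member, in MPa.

Equilibrium of a rigid end plate with no external load gives equal and opposite internal forces ±P in the two members. Since α_{bronze} > α_{nickel alloy}, heating drives the bronze into compression and the nickel alloy into tension.
Setting the final lengths equal and cancelling L: (α₁ − α₂)ΔT = P/(A₁E₁) + P/(A₂E₂).
|α₁ − α₂|·ΔT = 4.3×10⁻⁶ × 175 = 0.0007525.
1/(A₁E₁) + 1/(A₂E₂) = 1/(2350×106×10³) + 1/(1100×198×10³) = 8.606×10⁻⁹ N⁻¹.
P = 0.0007525 / 8.606×10⁻⁹ = 87440 N = 87.44 kN.
σ_{nickel alloy} = P/A₂ = 87440/1100 = 79.49 MPa, tensile.

σ ≈ 79.5 MPa (tensile)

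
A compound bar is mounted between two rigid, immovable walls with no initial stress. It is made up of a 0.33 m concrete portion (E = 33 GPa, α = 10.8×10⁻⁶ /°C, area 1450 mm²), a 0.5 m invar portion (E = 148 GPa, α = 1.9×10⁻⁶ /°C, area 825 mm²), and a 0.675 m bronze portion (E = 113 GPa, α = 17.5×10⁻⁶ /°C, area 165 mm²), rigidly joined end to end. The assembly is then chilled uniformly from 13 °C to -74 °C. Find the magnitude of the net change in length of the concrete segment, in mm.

|ΔL| ≈ 0.103 mm

Free thermal contraction of the whole bar: Σ αᵢΔT Lᵢ = 10.8×10⁻⁶×87×330 + 1.9×10⁻⁶×87×500 + 17.5×10⁻⁶×87×675 = 1.42 mm.
Since the ends are fixed, an axial force P builds up, equal in every segment, with P · Σ Lᵢ/(AᵢEᵢ) = δ_free.
Σ Lᵢ/(AᵢEᵢ) = 330/(1450×33×10³) + 500/(825×148×10³) + 675/(165×113×10³) = 4.719×10⁻⁵ mm/N.
Hence P = δ_free / Σ(L/AE) = 1.42/4.719×10⁻⁵ = 30.1 kN (tensile).
For the concrete segment, free thermal change = 10.8×10⁻⁶×87×330 = 0.3101 mm and elastic change from P = 30100×330/(1450×33×10³) = 0.2076 mm; these oppose, so the net change is 0.103 mm (segment shortens).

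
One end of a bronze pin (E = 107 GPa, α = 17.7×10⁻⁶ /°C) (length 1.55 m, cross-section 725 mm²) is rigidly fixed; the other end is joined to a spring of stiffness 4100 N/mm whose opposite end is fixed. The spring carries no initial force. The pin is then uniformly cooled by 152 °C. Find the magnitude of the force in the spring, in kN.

Free thermal contraction: δ_free = αΔT L = 17.7×10⁻⁶ × 152 × 1550 = 4.17 mm.
With a force P in the spring, the elastic change of the pin is PL/(AE) and that of the spring is P/k; compatibility requires their sum to equal δ_free.
So P = δ_free / [L/(AE) + 1/k] = 4.17 / [ 1550/(725×107×10³) + 1/(4100) ].
P = 4.17 / 0.0002639 = 15800 N.

P ≈ 15.8 kN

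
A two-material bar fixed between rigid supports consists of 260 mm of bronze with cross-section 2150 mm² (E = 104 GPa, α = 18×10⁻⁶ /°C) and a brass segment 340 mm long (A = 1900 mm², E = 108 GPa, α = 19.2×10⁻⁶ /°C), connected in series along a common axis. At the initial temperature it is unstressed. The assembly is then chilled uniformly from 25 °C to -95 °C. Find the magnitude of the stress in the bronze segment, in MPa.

σ ≈ 222 MPa (tensile)

With the walls removed the bar would change length by δ_free = Σ αᵢΔT Lᵢ = 18×10⁻⁶×120×260 + 19.2×10⁻⁶×120×340 = 1.345 mm.
Since the ends are fixed, an axial force P builds up, equal in every segment, with P · Σ Lᵢ/(AᵢEᵢ) = δ_free.
Σ Lᵢ/(AᵢEᵢ) = 260/(2150×104×10³) + 340/(1900×108×10³) = 2.82×10⁻⁶ mm/N.
So P = 1.345 / 2.82×10⁻⁶ = 477 kN, tensile.
σ_{bronze} = P / A = 477000 / 2150 = 221.9 MPa.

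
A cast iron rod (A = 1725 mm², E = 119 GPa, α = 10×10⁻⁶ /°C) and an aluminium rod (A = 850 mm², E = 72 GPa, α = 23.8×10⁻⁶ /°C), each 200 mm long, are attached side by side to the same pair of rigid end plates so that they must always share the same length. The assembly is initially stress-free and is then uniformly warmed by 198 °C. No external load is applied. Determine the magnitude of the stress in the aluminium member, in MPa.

The aluminium has the larger α, so on heating it would change length more than the cast iron if both were free. The rigid plates force a common final length, so the aluminium is put into compression and the cast iron into tension, with equal and opposite forces P (no external load).
Setting the final lengths equal and cancelling L: (α₁ − α₂)ΔT = P/(A₁E₁) + P/(A₂E₂).
|α₁ − α₂|·ΔT = 13.8×10⁻⁶ × 198 = 0.002732.
1/(A₁E₁) + 1/(A₂E₂) = 1/(1725×119×10³) + 1/(850×72×10³) = 2.121×10⁻⁸ N⁻¹.
So P = 0.002732 / 2.121×10⁻⁸ = 128.8 kN.
σ_{aluminium} = P/A₂ = 128800/850 = 151.6 MPa, compressive.

σ ≈ 152 MPa (compressive)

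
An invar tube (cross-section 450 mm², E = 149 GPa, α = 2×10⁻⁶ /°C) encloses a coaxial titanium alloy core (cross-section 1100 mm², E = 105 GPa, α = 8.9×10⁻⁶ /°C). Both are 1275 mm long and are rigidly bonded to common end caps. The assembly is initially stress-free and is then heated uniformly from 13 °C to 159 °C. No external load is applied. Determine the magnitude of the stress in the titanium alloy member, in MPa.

σ ≈ 38.9 MPa (compressive)

The titanium alloy has the larger α, so on heating it would change length more than the invar if both were free. The rigid plates force a common final length, so the titanium alloy is put into compression and the invar into tension, with equal and opposite forces P (no external load).
Compatibility of the two members (thermal + elastic change equal): (α₁ − α₂)ΔT = P·[1/(A₁E₁) + 1/(A₂E₂)].
|α₁ − α₂|·ΔT = 6.9×10⁻⁶ × 146 = 0.001007.
1/(A₁E₁) + 1/(A₂E₂) = 1/(450×149×10³) + 1/(1100×105×10³) = 2.357×10⁻⁸ N⁻¹.
So P = 0.001007 / 2.357×10⁻⁸ = 42.74 kN.
σ_{titanium alloy} = P/A₂ = 42740/1100 = 38.85 MPa, compressive.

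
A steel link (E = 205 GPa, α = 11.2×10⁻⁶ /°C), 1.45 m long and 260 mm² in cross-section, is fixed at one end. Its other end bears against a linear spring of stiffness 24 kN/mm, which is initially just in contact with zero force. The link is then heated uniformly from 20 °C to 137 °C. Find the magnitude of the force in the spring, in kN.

Free thermal expansion: δ_free = αΔT L = 11.2×10⁻⁶ × 117 × 1450 = 1.9 mm.
Let P be the compressive force at the spring. The link shortens elastically by PL/(AE) and the spring compresses by P/k; together these equal δ_free.
P [ L/(AE) + 1/k ] = δ_free → P [ 1450/(260×205×10³) + 1/(24×10³) ] = 1.9.
P = 1.9 / 6.887×10⁻⁵ = 27590 N.

P ≈ 27.6 kN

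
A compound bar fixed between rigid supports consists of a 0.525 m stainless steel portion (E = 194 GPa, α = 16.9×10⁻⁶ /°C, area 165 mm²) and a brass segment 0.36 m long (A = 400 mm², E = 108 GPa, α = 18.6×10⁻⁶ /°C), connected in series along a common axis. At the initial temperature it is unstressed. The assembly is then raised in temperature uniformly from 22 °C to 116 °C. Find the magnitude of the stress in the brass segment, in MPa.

σ ≈ 148 MPa (compressive)

With the walls removed the bar would change length by δ_free = Σ αᵢΔT Lᵢ = 16.9×10⁻⁶×94×525 + 18.6×10⁻⁶×94×360 = 1.463 mm.
The rigid supports impose zero overall length change; the single axial force P common to all segments must satisfy P Σ Lᵢ/(AᵢEᵢ) = δ_free.
Σ Lᵢ/(AᵢEᵢ) = 525/(165×194×10³) + 360/(400×108×10³) = 2.473×10⁻⁵ mm/N.
So P = 1.463 / 2.473×10⁻⁵ = 59.17 kN, compressive.
σ_{brass} = P / A = 59170 / 400 = 147.9 MPa.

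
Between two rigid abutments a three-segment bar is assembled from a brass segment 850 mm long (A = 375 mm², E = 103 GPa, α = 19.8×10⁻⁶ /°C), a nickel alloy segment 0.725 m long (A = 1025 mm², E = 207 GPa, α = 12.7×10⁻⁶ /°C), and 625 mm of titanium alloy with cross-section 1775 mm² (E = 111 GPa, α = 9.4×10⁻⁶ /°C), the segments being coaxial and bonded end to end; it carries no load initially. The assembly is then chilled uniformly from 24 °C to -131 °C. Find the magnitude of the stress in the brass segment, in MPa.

σ ≈ 461 MPa (tensile)

With the walls removed the bar would change length by δ_free = Σ αᵢΔT Lᵢ = 19.8×10⁻⁶×155×850 + 12.7×10⁻⁶×155×725 + 9.4×10⁻⁶×155×625 = 4.946 mm.
The rigid supports impose zero overall length change; the single axial force P common to all segments must satisfy P Σ Lᵢ/(AᵢEᵢ) = δ_free.
Σ Lᵢ/(AᵢEᵢ) = 850/(375×103×10³) + 725/(1025×207×10³) + 625/(1775×111×10³) = 2.86×10⁻⁵ mm/N.
So P = 4.946 / 2.86×10⁻⁵ = 173 kN, tensile.
σ_{brass} = P / A = 173000 / 375 = 461.3 MPa.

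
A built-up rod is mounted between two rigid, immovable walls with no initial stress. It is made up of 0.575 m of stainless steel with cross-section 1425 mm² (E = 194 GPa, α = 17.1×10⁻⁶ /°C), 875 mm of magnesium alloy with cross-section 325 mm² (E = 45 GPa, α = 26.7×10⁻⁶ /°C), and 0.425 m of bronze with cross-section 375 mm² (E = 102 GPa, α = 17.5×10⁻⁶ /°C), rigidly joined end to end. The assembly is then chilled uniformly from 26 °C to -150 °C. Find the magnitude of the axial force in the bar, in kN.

If the supports were absent, the total length change would be Σ αᵢΔT Lᵢ = 17.1×10⁻⁶×176×575 + 26.7×10⁻⁶×176×875 + 17.5×10⁻⁶×176×425 = 7.151 mm.
The rigid supports impose zero overall length change; the single axial force P common to all segments must satisfy P Σ Lᵢ/(AᵢEᵢ) = δ_free.
Σ Lᵢ/(AᵢEᵢ) = 575/(1425×194×10³) + 875/(325×45×10³) + 425/(375×102×10³) = 7.302×10⁻⁵ mm/N.
So P = 7.151 / 7.302×10⁻⁵ = 97.94 kN, tensile.

P ≈ 97.9 kN (tensile)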